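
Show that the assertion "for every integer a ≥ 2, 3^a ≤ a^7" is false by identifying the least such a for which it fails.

a = 19

Check each integer a ≥ 2 in order until 3^a > a^7.
For a = 2, 3, 4, 5, …, 16, 17, 18 the conclusion holds.
a = 19: 3^a = 1162261467 and a^7 = 893871739, so 1162261467 > 893871739.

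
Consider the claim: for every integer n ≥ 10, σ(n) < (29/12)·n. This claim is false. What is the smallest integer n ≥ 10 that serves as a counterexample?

n = 24

For n = 10, 11, 12, 13, …, 21, 22, 23 the conclusion holds.
n = 24: σ(24) = 60; 60 ≥ 58.
So n = 24 is the smallest counterexample.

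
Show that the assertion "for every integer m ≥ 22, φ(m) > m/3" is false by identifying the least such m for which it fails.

m = 24

For m = 22, 23 the conclusion holds.
m = 24: φ(24) = 8 and 24/3 = 8, so φ(24) ≤ 24/3.
Hence m = 24 is a counterexample.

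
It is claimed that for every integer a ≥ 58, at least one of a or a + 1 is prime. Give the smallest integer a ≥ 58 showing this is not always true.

a = 62

Check each integer a ≥ 58 in order until a, a + 1 are both composite.
a = 58: 59 is prime.
a = 59: 59 is prime.
a = 60: 61 is prime.
a = 61: 61 is prime.
a = 62: 62 = 2 × 31; 63 = 3 × 21 — both composite.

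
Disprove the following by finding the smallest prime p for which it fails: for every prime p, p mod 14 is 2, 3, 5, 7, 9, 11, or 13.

p = 29

A counterexample is any prime p such that the claim fails; we check each in order.
For p = 2, 3, 5, 7, 11, 13, 17, 19, 23 the conclusion holds.
p = 29: 29 mod 14 = 1 — not in {2, 3, 5, 7, 9, 11, 13}.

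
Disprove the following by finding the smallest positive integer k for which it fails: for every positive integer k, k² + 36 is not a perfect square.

A counterexample is any positive integer k such that k² + 36 is a perfect square; we check each in order.
k = 1: 1² + 36 = 37, not a perfect square.
k = 2: 2² + 36 = 40, not a perfect square.
k = 3: 3² + 36 = 45, not a perfect square.
k = 4: 4² + 36 = 52, not a perfect square.
k = 5: 5² + 36 = 61, not a perfect square.
k = 6: 6² + 36 = 72, not a perfect square.
k = 7: 7² + 36 = 85, not a perfect square.
k = 8: 8² + 36 = 100 = 10², a perfect square.
Hence k = 8 is a counterexample.

k = 8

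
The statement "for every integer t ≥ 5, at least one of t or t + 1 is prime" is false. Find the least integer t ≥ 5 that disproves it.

t = 5: 5 is prime.
t = 6: 7 is prime.
t = 7: 7 is prime.
t = 8: 8 = 2 × 4; 9 = 3 × 3 — both composite.
So t = 8 is the smallest counterexample.

t = 8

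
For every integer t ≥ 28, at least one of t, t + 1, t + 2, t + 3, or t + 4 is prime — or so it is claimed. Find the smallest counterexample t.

t = 32

Check each integer t ≥ 28 in order until t, t + 1, t + 2, t + 3, t + 4 are all composite.
The first 4 eligible values, up to t = 31, all satisfy the conclusion.
t = 32: 32 = 2 × 16; 33 = 3 × 11; 34 = 2 × 17; 35 = 5 × 7; 36 = 2 × 18 — all composite.
Thus t = 32 disproves the claim, and no smaller t works.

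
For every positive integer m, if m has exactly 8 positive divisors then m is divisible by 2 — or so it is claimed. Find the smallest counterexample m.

The first 12 eligible values, up to m = 104, all satisfy the conclusion.
m = 105: τ(105) = 8; 105 mod 2 = 1.
So m = 105 is the smallest counterexample.

m = 105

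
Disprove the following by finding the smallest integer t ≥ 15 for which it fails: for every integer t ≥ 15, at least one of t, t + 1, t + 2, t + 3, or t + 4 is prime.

t = 24

For t = 15, 16, 17, 18, 19, 20, 21, 22, 23 the conclusion holds.
t = 24: 24 = 2 × 12; 25 = 5 × 5; 26 = 2 × 13; 27 = 3 × 9; 28 = 2 × 14 — all composite.
Thus t = 24 disproves the claim, and no smaller t works.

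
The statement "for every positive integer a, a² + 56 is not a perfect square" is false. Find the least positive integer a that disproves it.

We need the least positive integer a for which a² + 56 is a perfect square.
For a = 1, 2, 3, 4 the conclusion holds.
a = 5: 5² + 56 = 81 = 9², a perfect square.
Thus a = 5 disproves the claim, and no smaller a works.

a = 5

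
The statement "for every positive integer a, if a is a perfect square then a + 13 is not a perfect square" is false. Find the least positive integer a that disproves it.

A counterexample is any positive integer a such that a is a perfect square but a + 13 is a perfect square; we check each in order.
The first 5 eligible values, up to a = 25, all satisfy the conclusion.
a = 36: 36 = 6² and 36 + 13 = 49 = 7².
Thus a = 36 disproves the claim, and no smaller a works.

a = 36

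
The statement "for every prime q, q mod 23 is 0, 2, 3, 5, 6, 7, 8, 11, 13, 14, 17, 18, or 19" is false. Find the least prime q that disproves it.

We need the least prime q for which the claim fails.
For q = 2, 3, 5, 7, …, 31, 37, 41 the conclusion holds.
q = 43: 43 mod 23 = 20 — not in {0, 2, 3, 5, 6, 7, 8, 11, 13, 14, 17, 18, 19}.

q = 43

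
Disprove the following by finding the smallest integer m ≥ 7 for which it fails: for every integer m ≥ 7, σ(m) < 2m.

m = 12

The first 5 eligible values, up to m = 11, all satisfy the conclusion.
m = 12: σ(12) = 28; 28 ≥ 24.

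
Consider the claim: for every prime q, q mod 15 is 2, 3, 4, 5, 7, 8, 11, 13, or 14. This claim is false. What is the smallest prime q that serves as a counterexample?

q = 31

A counterexample is any prime q such that the claim fails; we check each in order.
For q = 2, 3, 5, 7, 11, 13, 17, 19, 23, 29 the conclusion holds.
q = 31: 31 mod 15 = 1 — not in {2, 3, 4, 5, 7, 8, 11, 13, 14}.
Hence q = 31 is a counterexample.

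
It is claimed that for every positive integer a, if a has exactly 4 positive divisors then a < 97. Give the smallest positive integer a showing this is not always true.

a = 106

Check each positive integer a in order until a has exactly 4 positive divisors but the claim fails.
The first 32 eligible values, up to a = 95, all satisfy the conclusion.
a = 106: τ(106) = 4; 106 ≥ 97.
Hence a = 106 is a counterexample.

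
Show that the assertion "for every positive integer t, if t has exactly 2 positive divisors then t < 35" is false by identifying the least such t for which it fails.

The first 11 eligible values, up to t = 31, all satisfy the conclusion.
t = 37: τ(37) = 2; 37 ≥ 35.

t = 37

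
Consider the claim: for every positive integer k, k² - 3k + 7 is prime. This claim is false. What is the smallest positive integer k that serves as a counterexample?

We need the least positive integer k for which k² - 3k + 7 is not prime.
For k = 1, 2, 3, 4, 5 the conclusion holds.
k = 6: k² - 3k + 7 = 25 = 5 × 5, composite.

k = 6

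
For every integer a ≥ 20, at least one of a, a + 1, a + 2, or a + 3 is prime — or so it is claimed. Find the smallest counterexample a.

a = 24

For a = 20, 21, 22, 23 the conclusion holds.
a = 24: 24 = 2 × 12; 25 = 5 × 5; 26 = 2 × 13; 27 = 3 × 9 — all composite.
Hence a = 24 is a counterexample.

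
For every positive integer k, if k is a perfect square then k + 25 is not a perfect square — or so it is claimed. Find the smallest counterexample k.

Check each positive integer k in order until k is a perfect square but k + 25 is a perfect square.
For k = 1, 4, 9, 16, …, 81, 100, 121 the conclusion holds.
k = 144: 144 = 12² and 144 + 25 = 169 = 13².
Hence k = 144 is a counterexample.

k = 144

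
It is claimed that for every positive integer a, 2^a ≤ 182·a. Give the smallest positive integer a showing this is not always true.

We need the least positive integer a for which 2^a > 182·a.
For a = 1, 2, 3, 4, 5, 6, 7, 8, 9, 10 the conclusion holds.
a = 11: 2^a = 2048 and 182·a = 2002, so 2048 > 2002.
So a = 11 is the smallest counterexample.

a = 11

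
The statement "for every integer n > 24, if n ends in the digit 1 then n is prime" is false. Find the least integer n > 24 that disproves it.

n = 51

We need the least integer n > 24 for which n ends in the digit 1 but n is not prime.
For n = 31, 41 the conclusion holds.
n = 51: 51 ends in 1; 51 = 3 × 17, composite.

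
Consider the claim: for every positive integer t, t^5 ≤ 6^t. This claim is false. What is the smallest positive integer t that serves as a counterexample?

Check each positive integer t in order until t^5 > 6^t.
t = 1: t^5 = 1 and 6^t = 6, so 1 ≤ 6.
t = 2: t^5 = 32 and 6^t = 36, so 32 ≤ 36.
t = 3: t^5 = 243 and 6^t = 216, so 243 > 216.
Hence t = 3 is a counterexample.

t = 3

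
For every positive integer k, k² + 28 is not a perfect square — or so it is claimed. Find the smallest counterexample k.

We need the least positive integer k for which k² + 28 is a perfect square.
k = 1: 1² + 28 = 29, not a perfect square.
k = 2: 2² + 28 = 32, not a perfect square.
k = 3: 3² + 28 = 37, not a perfect square.
k = 4: 4² + 28 = 44, not a perfect square.
k = 5: 5² + 28 = 53, not a perfect square.
k = 6: 6² + 28 = 64 = 8², a perfect square.

k = 6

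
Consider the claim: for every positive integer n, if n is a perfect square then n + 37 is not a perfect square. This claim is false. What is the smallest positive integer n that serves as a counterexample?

We need the least positive integer n for which n is a perfect square but n + 37 is a perfect square.
The first 17 eligible values, up to n = 289, all satisfy the conclusion.
n = 324: 324 = 18² and 324 + 37 = 361 = 19².
Hence n = 324 is a counterexample.

n = 324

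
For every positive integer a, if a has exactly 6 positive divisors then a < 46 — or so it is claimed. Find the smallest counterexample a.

a = 50

For a = 12, 18, 20, 28, 32, 44, 45 the conclusion holds.
a = 50: τ(50) = 6; 50 ≥ 46.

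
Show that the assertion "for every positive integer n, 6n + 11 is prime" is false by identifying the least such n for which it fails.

We need the least positive integer n for which 6n + 11 is not prime.
For n = 1, 2, 3 the conclusion holds.
n = 4: 6n + 11 = 35 = 5 × 7, composite.
So n = 4 is the smallest counterexample.

n = 4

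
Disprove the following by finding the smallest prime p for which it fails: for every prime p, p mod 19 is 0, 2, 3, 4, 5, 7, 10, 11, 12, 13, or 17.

A counterexample is any prime p such that the claim fails; we check each in order.
For p = 2, 3, 5, 7, …, 23, 29, 31 the conclusion holds.
p = 37: 37 mod 19 = 18 — not in {0, 2, 3, 4, 5, 7, 10, 11, 12, 13, 17}.
Hence p = 37 is a counterexample.

p = 37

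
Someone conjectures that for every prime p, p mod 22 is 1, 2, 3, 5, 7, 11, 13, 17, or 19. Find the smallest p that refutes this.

A counterexample is any prime p such that the claim fails; we check each in order.
The first 10 eligible values, up to p = 29, all satisfy the conclusion.
p = 31: 31 mod 22 = 9 — not in {1, 2, 3, 5, 7, 11, 13, 17, 19}.
Thus p = 31 disproves the claim, and no smaller p works.

p = 31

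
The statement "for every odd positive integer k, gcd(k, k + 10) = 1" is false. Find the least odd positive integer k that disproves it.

k = 5

For k = 1, 3 the conclusion holds.
k = 5: gcd(5, 15) = 5.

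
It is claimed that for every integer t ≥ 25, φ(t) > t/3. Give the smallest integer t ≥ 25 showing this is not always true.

For t = 25, 26, 27, 28, 29 the conclusion holds.
t = 30: φ(30) = 8 and 30/3 = 10, so φ(30) ≤ 30/3.

t = 30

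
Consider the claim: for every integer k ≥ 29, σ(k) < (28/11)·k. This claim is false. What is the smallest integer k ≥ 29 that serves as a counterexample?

Check each integer k ≥ 29 in order until the claim fails.
For k = 29, 30, 31, 32, …, 45, 46, 47 the conclusion holds.
k = 48: σ(48) = 124; 124 ≥ 1344/11.

k = 48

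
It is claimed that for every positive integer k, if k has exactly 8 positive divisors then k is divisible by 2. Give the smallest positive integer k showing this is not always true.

k = 105

Check each positive integer k in order until k has exactly 8 positive divisors but k is not divisible by 2.
For k = 24, 30, 40, 42, …, 88, 102, 104 the conclusion holds.
k = 105: τ(105) = 8; 105 mod 2 = 1.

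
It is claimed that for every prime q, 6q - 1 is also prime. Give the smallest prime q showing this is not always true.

Check each prime q in order until 6q - 1 is not prime.
The first 4 eligible values, up to q = 7, all satisfy the conclusion.
q = 11: 6q - 1 = 65 = 5 × 13, not prime.
Thus q = 11 disproves the claim, and no smaller q works.

q = 11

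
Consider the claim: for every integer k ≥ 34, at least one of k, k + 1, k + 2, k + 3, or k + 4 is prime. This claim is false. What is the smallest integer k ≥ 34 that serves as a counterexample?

Check each integer k ≥ 34 in order until k, k + 1, k + 2, k + 3, k + 4 are all composite.
For k = 34, 35, 36, 37, …, 45, 46, 47 the conclusion holds.
k = 48: 48 = 2 × 24; 49 = 7 × 7; 50 = 2 × 25; 51 = 3 × 17; 52 = 2 × 26 — all composite.

k = 48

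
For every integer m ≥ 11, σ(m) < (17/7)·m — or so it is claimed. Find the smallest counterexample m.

Check each integer m ≥ 11 in order until the claim fails.
The first 13 eligible values, up to m = 23, all satisfy the conclusion.
m = 24: σ(24) = 60; 60 ≥ 408/7.

m = 24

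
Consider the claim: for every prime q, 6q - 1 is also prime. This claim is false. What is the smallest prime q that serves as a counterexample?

q = 11

q = 2: 6q - 1 = 11, prime.
q = 3: 6q - 1 = 17, prime.
q = 5: 6q - 1 = 29, prime.
q = 7: 6q - 1 = 41, prime.
q = 11: 6q - 1 = 65 = 5 × 13, not prime.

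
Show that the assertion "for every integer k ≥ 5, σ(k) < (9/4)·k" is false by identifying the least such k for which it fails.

We need the least integer k ≥ 5 for which the claim fails.
The first 7 eligible values, up to k = 11, all satisfy the conclusion.
k = 12: σ(12) = 28; 28 ≥ 27.
So k = 12 is the smallest counterexample.

k = 12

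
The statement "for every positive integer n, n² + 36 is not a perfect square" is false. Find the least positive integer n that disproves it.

n = 8

For n = 1, 2, 3, 4, 5, 6, 7 the conclusion holds.
n = 8: 8² + 36 = 100 = 10², a perfect square.
Thus n = 8 disproves the claim, and no smaller n works.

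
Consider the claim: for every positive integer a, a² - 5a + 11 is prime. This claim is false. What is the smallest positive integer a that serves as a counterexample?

a = 7

The first 6 eligible values, up to a = 6, all satisfy the conclusion.
a = 7: a² - 5a + 11 = 25 = 5 × 5, composite.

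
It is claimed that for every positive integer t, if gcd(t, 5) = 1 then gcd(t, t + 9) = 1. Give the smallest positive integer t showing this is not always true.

t = 3

Check each positive integer t in order until gcd(t, 5) = 1 but gcd(t, t + 9) > 1.
t = 1: gcd(1, 10) = 1.
t = 2: gcd(2, 11) = 1.
t = 3: gcd(3, 12) = 3.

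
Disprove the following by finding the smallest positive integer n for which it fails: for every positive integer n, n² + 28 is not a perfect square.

n = 6

For n = 1, 2, 3, 4, 5 the conclusion holds.
n = 6: 6² + 28 = 64 = 8², a perfect square.
Thus n = 6 disproves the claim, and no smaller n works.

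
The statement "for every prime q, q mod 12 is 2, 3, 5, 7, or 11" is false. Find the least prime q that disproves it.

q = 13

We need the least prime q for which the claim fails.
q = 2: 2 mod 12 = 2.
q = 3: 3 mod 12 = 3.
q = 5: 5 mod 12 = 5.
q = 7: 7 mod 12 = 7.
q = 11: 11 mod 12 = 11.
q = 13: 13 mod 12 = 1 — not in {2, 3, 5, 7, 11}.
Thus q = 13 disproves the claim, and no smaller q works.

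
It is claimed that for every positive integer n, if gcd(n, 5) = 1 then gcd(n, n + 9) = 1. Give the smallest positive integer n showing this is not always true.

n = 3

n = 1: gcd(1, 10) = 1.
n = 2: gcd(2, 11) = 1.
n = 3: gcd(3, 12) = 3.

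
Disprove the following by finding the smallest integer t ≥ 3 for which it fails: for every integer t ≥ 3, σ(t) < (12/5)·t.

We need the least integer t ≥ 3 for which the claim fails.
The first 21 eligible values, up to t = 23, all satisfy the conclusion.
t = 24: σ(24) = 60; 60 ≥ 288/5.
Hence t = 24 is a counterexample.

t = 24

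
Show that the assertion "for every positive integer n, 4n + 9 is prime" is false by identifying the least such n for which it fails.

We need the least positive integer n for which 4n + 9 is not prime.
For n = 1, 2 the conclusion holds.
n = 3: 4n + 9 = 21 = 3 × 7, composite.

n = 3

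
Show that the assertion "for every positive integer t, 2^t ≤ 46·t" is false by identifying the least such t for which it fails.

t = 9

Check each positive integer t in order until 2^t > 46·t.
t = 1: 2^t = 2 and 46·t = 46, so 2 ≤ 46.
t = 2: 2^t = 4 and 46·t = 92, so 4 ≤ 92.
t = 3: 2^t = 8 and 46·t = 138, so 8 ≤ 138.
t = 4: 2^t = 16 and 46·t = 184, so 16 ≤ 184.
t = 5: 2^t = 32 and 46·t = 230, so 32 ≤ 230.
t = 6: 2^t = 64 and 46·t = 276, so 64 ≤ 276.
t = 7: 2^t = 128 and 46·t = 322, so 128 ≤ 322.
t = 8: 2^t = 256 and 46·t = 368, so 256 ≤ 368.
t = 9: 2^t = 512 and 46·t = 414, so 512 > 414.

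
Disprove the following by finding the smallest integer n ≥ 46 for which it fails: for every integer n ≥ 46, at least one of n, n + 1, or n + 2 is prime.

For n = 46, 47 the conclusion holds.
n = 48: 48 = 2 × 24; 49 = 7 × 7; 50 = 2 × 25 — all composite.
Thus n = 48 disproves the claim, and no smaller n works.

n = 48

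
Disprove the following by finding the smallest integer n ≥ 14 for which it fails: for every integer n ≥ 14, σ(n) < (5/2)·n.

We need the least integer n ≥ 14 for which the claim fails.
For n = 14, 15, 16, 17, 18, 19, 20, 21, 22, 23 the conclusion holds.
n = 24: σ(24) = 60; 60 ≥ 60.

n = 24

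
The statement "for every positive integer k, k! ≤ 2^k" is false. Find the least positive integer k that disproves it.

For k = 1, 2, 3 the conclusion holds.
k = 4: k! = 24 and 2^k = 16, so 24 > 16.

k = 4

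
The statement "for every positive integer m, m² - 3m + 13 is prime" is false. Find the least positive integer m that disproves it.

m = 12

We need the least positive integer m for which m² - 3m + 13 is not prime.
For m = 1, 2, 3, 4, …, 9, 10, 11 the conclusion holds.
m = 12: m² - 3m + 13 = 121 = 11 × 11, composite.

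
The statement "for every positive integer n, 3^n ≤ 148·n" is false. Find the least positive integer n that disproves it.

n = 7

n = 1: 3^n = 3 and 148·n = 148, so 3 ≤ 148.
n = 2: 3^n = 9 and 148·n = 296, so 9 ≤ 296.
n = 3: 3^n = 27 and 148·n = 444, so 27 ≤ 444.
n = 4: 3^n = 81 and 148·n = 592, so 81 ≤ 592.
n = 5: 3^n = 243 and 148·n = 740, so 243 ≤ 740.
n = 6: 3^n = 729 and 148·n = 888, so 729 ≤ 888.
n = 7: 3^n = 2187 and 148·n = 1036, so 2187 > 1036.
So n = 7 is the smallest counterexample.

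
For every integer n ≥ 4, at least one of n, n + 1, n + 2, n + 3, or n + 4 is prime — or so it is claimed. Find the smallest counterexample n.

n = 24

For n = 4, 5, 6, 7, …, 21, 22, 23 the conclusion holds.
n = 24: 24 = 2 × 12; 25 = 5 × 5; 26 = 2 × 13; 27 = 3 × 9; 28 = 2 × 14 — all composite.
Thus n = 24 disproves the claim, and no smaller n works.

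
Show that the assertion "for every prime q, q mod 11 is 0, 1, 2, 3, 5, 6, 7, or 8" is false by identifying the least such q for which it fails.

For q = 2, 3, 5, 7, 11, 13, 17, 19, 23, 29 the conclusion holds.
q = 31: 31 mod 11 = 9 — not in {0, 1, 2, 3, 5, 6, 7, 8}.

q = 31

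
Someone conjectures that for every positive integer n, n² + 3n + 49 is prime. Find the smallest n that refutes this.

n = 4

We need the least positive integer n for which n² + 3n + 49 is not prime.
For n = 1, 2, 3 the conclusion holds.
n = 4: n² + 3n + 49 = 77 = 7 × 11, composite.
Hence n = 4 is a counterexample.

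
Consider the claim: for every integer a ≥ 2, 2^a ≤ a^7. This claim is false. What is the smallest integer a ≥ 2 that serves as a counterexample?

Check each integer a ≥ 2 in order until 2^a > a^7.
The first 35 eligible values, up to a = 36, all satisfy the conclusion.
a = 37: 2^a = 137438953472 and a^7 = 94931877133, so 137438953472 > 94931877133.

a = 37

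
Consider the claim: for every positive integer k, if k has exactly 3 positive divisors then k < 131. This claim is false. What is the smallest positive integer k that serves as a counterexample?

k = 169

We need the least positive integer k for which k has exactly 3 positive divisors but the claim fails.
k = 4: τ(4) = 3; 4 < 131.
k = 9: τ(9) = 3; 9 < 131.
k = 25: τ(25) = 3; 25 < 131.
k = 49: τ(49) = 3; 49 < 131.
k = 121: τ(121) = 3; 121 < 131.
k = 169: τ(169) = 3; 169 ≥ 131.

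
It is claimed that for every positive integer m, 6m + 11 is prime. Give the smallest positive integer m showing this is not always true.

m = 4

We need the least positive integer m for which 6m + 11 is not prime.
For m = 1, 2, 3 the conclusion holds.
m = 4: 6m + 11 = 35 = 5 × 7, composite.
So m = 4 is the smallest counterexample.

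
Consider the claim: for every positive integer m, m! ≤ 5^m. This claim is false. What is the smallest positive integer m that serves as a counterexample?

m = 12

For m = 1, 2, 3, 4, …, 9, 10, 11 the conclusion holds.
m = 12: m! = 479001600 and 5^m = 244140625, so 479001600 > 244140625.
Hence m = 12 is a counterexample.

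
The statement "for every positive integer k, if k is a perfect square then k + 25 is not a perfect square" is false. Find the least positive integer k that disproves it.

A counterexample is any positive integer k such that k is a perfect square but k + 25 is a perfect square; we check each in order.
For k = 1, 4, 9, 16, …, 81, 100, 121 the conclusion holds.
k = 144: 144 = 12² and 144 + 25 = 169 = 13².
So k = 144 is the smallest counterexample.

k = 144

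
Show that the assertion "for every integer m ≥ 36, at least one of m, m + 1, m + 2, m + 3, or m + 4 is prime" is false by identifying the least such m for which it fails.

m = 48

A counterexample is any integer m ≥ 36 such that m, m + 1, m + 2, m + 3, m + 4 are all composite; we check each in order.
For m = 36, 37, 38, 39, …, 45, 46, 47 the conclusion holds.
m = 48: 48 = 2 × 24; 49 = 7 × 7; 50 = 2 × 25; 51 = 3 × 17; 52 = 2 × 26 — all composite.
Thus m = 48 disproves the claim, and no smaller m works.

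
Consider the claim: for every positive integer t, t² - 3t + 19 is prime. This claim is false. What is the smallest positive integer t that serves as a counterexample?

For t = 1, 2, 3, 4, …, 15, 16, 17 the conclusion holds.
t = 18: t² - 3t + 19 = 289 = 17 × 17, composite.
Hence t = 18 is a counterexample.

t = 18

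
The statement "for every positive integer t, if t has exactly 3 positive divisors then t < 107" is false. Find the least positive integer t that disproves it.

A counterexample is any positive integer t such that t has exactly 3 positive divisors but the claim fails; we check each in order.
The first 4 eligible values, up to t = 49, all satisfy the conclusion.
t = 121: τ(121) = 3; 121 ≥ 107.

t = 121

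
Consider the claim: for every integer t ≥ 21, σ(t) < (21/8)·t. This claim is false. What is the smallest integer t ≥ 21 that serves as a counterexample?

t = 60

For t = 21, 22, 23, 24, …, 57, 58, 59 the conclusion holds.
t = 60: σ(60) = 168; 168 ≥ 315/2.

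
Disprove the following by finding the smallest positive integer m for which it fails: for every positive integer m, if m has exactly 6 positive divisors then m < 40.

m = 44

We need the least positive integer m for which m has exactly 6 positive divisors but the claim fails.
The first 5 eligible values, up to m = 32, all satisfy the conclusion.
m = 44: τ(44) = 6; 44 ≥ 40.
Thus m = 44 disproves the claim, and no smaller m works.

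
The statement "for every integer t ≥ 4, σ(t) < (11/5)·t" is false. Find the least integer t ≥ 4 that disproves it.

t = 12

Check each integer t ≥ 4 in order until the claim fails.
The first 8 eligible values, up to t = 11, all satisfy the conclusion.
t = 12: σ(12) = 28; 28 ≥ 132/5.
So t = 12 is the smallest counterexample.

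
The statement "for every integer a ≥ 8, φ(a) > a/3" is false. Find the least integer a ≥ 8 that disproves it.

Check each integer a ≥ 8 in order until the claim fails.
The first 4 eligible values, up to a = 11, all satisfy the conclusion.
a = 12: φ(12) = 4 and 12/3 = 4, so φ(12) ≤ 12/3.
So a = 12 is the smallest counterexample.

a = 12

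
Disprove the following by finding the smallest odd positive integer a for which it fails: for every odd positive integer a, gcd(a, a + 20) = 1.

a = 5

A counterexample is any odd positive integer a such that gcd(a, a + 20) > 1; we check each in order.
For a = 1, 3 the conclusion holds.
a = 5: gcd(5, 25) = 5.
Hence a = 5 is a counterexample.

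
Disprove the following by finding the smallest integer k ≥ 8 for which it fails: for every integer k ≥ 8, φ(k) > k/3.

For k = 8, 9, 10, 11 the conclusion holds.
k = 12: φ(12) = 4 and 12/3 = 4, so φ(12) ≤ 12/3.

k = 12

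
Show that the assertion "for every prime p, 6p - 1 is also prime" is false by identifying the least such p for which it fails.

p = 11

A counterexample is any prime p such that 6p - 1 is not prime; we check each in order.
The first 4 eligible values, up to p = 7, all satisfy the conclusion.
p = 11: 6p - 1 = 65 = 5 × 13, not prime.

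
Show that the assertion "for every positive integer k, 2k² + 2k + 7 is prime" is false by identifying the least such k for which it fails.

k = 1: 2k² + 2k + 7 = 11, prime.
k = 2: 2k² + 2k + 7 = 19, prime.
k = 3: 2k² + 2k + 7 = 31, prime.
k = 4: 2k² + 2k + 7 = 47, prime.
k = 5: 2k² + 2k + 7 = 67, prime.
k = 6: 2k² + 2k + 7 = 91 = 7 × 13, composite.
Hence k = 6 is a counterexample.

k = 6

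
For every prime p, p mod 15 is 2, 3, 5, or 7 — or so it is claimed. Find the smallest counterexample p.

p = 11

Check each prime p in order until the claim fails.
The first 4 eligible values, up to p = 7, all satisfy the conclusion.
p = 11: 11 mod 15 = 11 — not in {2, 3, 5, 7}.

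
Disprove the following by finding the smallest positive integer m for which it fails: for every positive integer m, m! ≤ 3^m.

m = 7

The first 6 eligible values, up to m = 6, all satisfy the conclusion.
m = 7: m! = 5040 and 3^m = 2187, so 5040 > 2187.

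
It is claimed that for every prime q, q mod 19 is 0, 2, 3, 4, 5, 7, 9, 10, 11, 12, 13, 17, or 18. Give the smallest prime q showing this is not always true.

q = 53

Check each prime q in order until the claim fails.
For q = 2, 3, 5, 7, …, 41, 43, 47 the conclusion holds.
q = 53: 53 mod 19 = 15 — not in {0, 2, 3, 4, 5, 7, 9, 10, 11, 12, 13, 17, 18}.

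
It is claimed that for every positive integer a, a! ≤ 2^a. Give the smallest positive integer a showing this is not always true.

a = 4

We need the least positive integer a for which a! > 2^a.
For a = 1, 2, 3 the conclusion holds.
a = 4: a! = 24 and 2^a = 16, so 24 > 16.
Thus a = 4 disproves the claim, and no smaller a works.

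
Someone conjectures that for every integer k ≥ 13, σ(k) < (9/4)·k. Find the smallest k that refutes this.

k = 24

We need the least integer k ≥ 13 for which the claim fails.
For k = 13, 14, 15, 16, …, 21, 22, 23 the conclusion holds.
k = 24: σ(24) = 60; 60 ≥ 54.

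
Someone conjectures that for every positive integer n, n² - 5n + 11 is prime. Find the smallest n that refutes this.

A counterexample is any positive integer n such that n² - 5n + 11 is not prime; we check each in order.
The first 6 eligible values, up to n = 6, all satisfy the conclusion.
n = 7: n² - 5n + 11 = 25 = 5 × 5, composite.
So n = 7 is the smallest counterexample.

n = 7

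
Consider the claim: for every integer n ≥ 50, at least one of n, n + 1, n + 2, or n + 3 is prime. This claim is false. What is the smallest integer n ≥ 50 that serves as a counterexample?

A counterexample is any integer n ≥ 50 such that n, n + 1, n + 2, n + 3 are all composite; we check each in order.
For n = 50, 51, 52, 53 the conclusion holds.
n = 54: 54 = 2 × 27; 55 = 5 × 11; 56 = 2 × 28; 57 = 3 × 19 — all composite.

n = 54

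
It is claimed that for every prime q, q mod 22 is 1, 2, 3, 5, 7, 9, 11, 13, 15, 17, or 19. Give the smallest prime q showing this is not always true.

A counterexample is any prime q such that the claim fails; we check each in order.
For q = 2, 3, 5, 7, …, 31, 37, 41 the conclusion holds.
q = 43: 43 mod 22 = 21 — not in {1, 2, 3, 5, 7, 9, 11, 13, 15, 17, 19}.
So q = 43 is the smallest counterexample.

q = 43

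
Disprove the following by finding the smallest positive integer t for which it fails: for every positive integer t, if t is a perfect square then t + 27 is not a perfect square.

t = 9

Check each positive integer t in order until t is a perfect square but t + 27 is a perfect square.
For t = 1, 4 the conclusion holds.
t = 9: 9 = 3² and 9 + 27 = 36 = 6².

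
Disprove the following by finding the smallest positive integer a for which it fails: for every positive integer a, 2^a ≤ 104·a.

Check each positive integer a in order until 2^a > 104·a.
For a = 1, 2, 3, 4, 5, 6, 7, 8, 9, 10 the conclusion holds.
a = 11: 2^a = 2048 and 104·a = 1144, so 2048 > 1144.
Hence a = 11 is a counterexample.

a = 11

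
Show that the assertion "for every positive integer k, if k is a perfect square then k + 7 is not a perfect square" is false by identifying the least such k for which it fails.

Check each positive integer k in order until k is a perfect square but k + 7 is a perfect square.
For k = 1, 4 the conclusion holds.
k = 9: 9 = 3² and 9 + 7 = 16 = 4².
Thus k = 9 disproves the claim, and no smaller k works.

k = 9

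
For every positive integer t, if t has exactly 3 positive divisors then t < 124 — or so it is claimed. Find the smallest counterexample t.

t = 169

Check each positive integer t in order until t has exactly 3 positive divisors but the claim fails.
t = 4: τ(4) = 3; 4 < 124.
t = 9: τ(9) = 3; 9 < 124.
t = 25: τ(25) = 3; 25 < 124.
t = 49: τ(49) = 3; 49 < 124.
t = 121: τ(121) = 3; 121 < 124.
t = 169: τ(169) = 3; 169 ≥ 124.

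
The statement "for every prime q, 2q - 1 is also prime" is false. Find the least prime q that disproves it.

Check each prime q in order until 2q - 1 is not prime.
q = 2: 2q - 1 = 3, prime.
q = 3: 2q - 1 = 5, prime.
q = 5: 2q - 1 = 9 = 3 × 3, not prime.
So q = 5 is the smallest counterexample.

q = 5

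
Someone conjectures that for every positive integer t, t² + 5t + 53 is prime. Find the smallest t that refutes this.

t = 3

Check each positive integer t in order until t² + 5t + 53 is not prime.
t = 1: t² + 5t + 53 = 59, prime.
t = 2: t² + 5t + 53 = 67, prime.
t = 3: t² + 5t + 53 = 77 = 7 × 11, composite.
Hence t = 3 is a counterexample.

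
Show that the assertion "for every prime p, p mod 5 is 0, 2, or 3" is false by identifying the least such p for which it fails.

A counterexample is any prime p such that the claim fails; we check each in order.
The first 4 eligible values, up to p = 7, all satisfy the conclusion.
p = 11: 11 mod 5 = 1 — not in {0, 2, 3}.
Hence p = 11 is a counterexample.

p = 11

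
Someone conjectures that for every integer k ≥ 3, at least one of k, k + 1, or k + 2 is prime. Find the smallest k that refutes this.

Check each integer k ≥ 3 in order until k, k + 1, k + 2 are all composite.
For k = 3, 4, 5, 6, 7 the conclusion holds.
k = 8: 8 = 2 × 4; 9 = 3 × 3; 10 = 2 × 5 — all composite.

k = 8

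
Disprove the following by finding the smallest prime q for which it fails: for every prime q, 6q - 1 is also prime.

A counterexample is any prime q such that 6q - 1 is not prime; we check each in order.
The first 4 eligible values, up to q = 7, all satisfy the conclusion.
q = 11: 6q - 1 = 65 = 5 × 13, not prime.

q = 11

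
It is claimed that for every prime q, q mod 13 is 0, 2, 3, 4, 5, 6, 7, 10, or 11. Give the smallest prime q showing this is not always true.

q = 47

We need the least prime q for which the claim fails.
The first 14 eligible values, up to q = 43, all satisfy the conclusion.
q = 47: 47 mod 13 = 8 — not in {0, 2, 3, 4, 5, 6, 7, 10, 11}.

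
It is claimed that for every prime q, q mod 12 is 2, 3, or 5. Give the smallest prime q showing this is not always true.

A counterexample is any prime q such that the claim fails; we check each in order.
q = 2: 2 mod 12 = 2.
q = 3: 3 mod 12 = 3.
q = 5: 5 mod 12 = 5.
q = 7: 7 mod 12 = 7 — not in {2, 3, 5}.
Thus q = 7 disproves the claim, and no smaller q works.

q = 7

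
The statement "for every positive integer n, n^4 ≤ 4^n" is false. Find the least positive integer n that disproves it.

We need the least positive integer n for which n^4 > 4^n.
n = 1: n^4 = 1 and 4^n = 4, so 1 ≤ 4.
n = 2: n^4 = 16 and 4^n = 16, so 16 ≤ 16.
n = 3: n^4 = 81 and 4^n = 64, so 81 > 64.

n = 3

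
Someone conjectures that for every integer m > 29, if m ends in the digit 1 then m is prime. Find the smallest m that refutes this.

m = 31: 31 ends in 1 and is prime.
m = 41: 41 ends in 1 and is prime.
m = 51: 51 ends in 1; 51 = 3 × 17, composite.

m = 51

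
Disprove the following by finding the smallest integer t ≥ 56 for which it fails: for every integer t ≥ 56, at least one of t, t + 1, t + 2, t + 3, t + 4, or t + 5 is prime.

A counterexample is any integer t ≥ 56 such that t, t + 1, t + 2, t + 3, t + 4, t + 5 are all composite; we check each in order.
For t = 56, 57, 58, 59, …, 87, 88, 89 the conclusion holds.
t = 90: 90 = 2 × 45; 91 = 7 × 13; 92 = 2 × 46; 93 = 3 × 31; 94 = 2 × 47; 95 = 5 × 19 — all composite.
So t = 90 is the smallest counterexample.

t = 90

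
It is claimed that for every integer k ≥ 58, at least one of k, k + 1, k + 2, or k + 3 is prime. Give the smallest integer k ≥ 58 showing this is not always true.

The first 4 eligible values, up to k = 61, all satisfy the conclusion.
k = 62: 62 = 2 × 31; 63 = 3 × 21; 64 = 2 × 32; 65 = 5 × 13 — all composite.
So k = 62 is the smallest counterexample.

k = 62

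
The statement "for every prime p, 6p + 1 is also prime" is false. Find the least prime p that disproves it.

p = 19

Check each prime p in order until 6p + 1 is not prime.
p = 2: 6p + 1 = 13, prime.
p = 3: 6p + 1 = 19, prime.
p = 5: 6p + 1 = 31, prime.
p = 7: 6p + 1 = 43, prime.
p = 11: 6p + 1 = 67, prime.
p = 13: 6p + 1 = 79, prime.
p = 17: 6p + 1 = 103, prime.
p = 19: 6p + 1 = 115 = 5 × 23, not prime.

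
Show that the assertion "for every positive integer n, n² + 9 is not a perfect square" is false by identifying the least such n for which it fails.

n = 4

For n = 1, 2, 3 the conclusion holds.
n = 4: 4² + 9 = 25 = 5², a perfect square.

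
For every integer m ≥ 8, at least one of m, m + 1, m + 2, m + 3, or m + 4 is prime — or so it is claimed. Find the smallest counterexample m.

A counterexample is any integer m ≥ 8 such that m, m + 1, m + 2, m + 3, m + 4 are all composite; we check each in order.
For m = 8, 9, 10, 11, …, 21, 22, 23 the conclusion holds.
m = 24: 24 = 2 × 12; 25 = 5 × 5; 26 = 2 × 13; 27 = 3 × 9; 28 = 2 × 14 — all composite.
Hence m = 24 is a counterexample.

m = 24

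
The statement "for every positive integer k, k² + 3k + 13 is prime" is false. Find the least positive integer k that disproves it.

A counterexample is any positive integer k such that k² + 3k + 13 is not prime; we check each in order.
The first 8 eligible values, up to k = 8, all satisfy the conclusion.
k = 9: k² + 3k + 13 = 121 = 11 × 11, composite.
Thus k = 9 disproves the claim, and no smaller k works.

k = 9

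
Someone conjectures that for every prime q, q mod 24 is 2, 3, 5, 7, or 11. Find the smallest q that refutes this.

q = 13

Check each prime q in order until the claim fails.
The first 5 eligible values, up to q = 11, all satisfy the conclusion.
q = 13: 13 mod 24 = 13 — not in {2, 3, 5, 7, 11}.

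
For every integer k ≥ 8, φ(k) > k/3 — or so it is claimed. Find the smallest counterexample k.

We need the least integer k ≥ 8 for which the claim fails.
k = 8: φ(8) = 4 and 8/3 = 8/3, so φ(8) > 8/3.
k = 9: φ(9) = 6 and 9/3 = 3, so φ(9) > 9/3.
k = 10: φ(10) = 4 and 10/3 = 10/3, so φ(10) > 10/3.
k = 11: φ(11) = 10 and 11/3 = 11/3, so φ(11) > 11/3.
k = 12: φ(12) = 4 and 12/3 = 4, so φ(12) ≤ 12/3.
Hence k = 12 is a counterexample.

k = 12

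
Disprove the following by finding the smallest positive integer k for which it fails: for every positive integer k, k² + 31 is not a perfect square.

We need the least positive integer k for which k² + 31 is a perfect square.
For k = 1, 2, 3, 4, …, 12, 13, 14 the conclusion holds.
k = 15: 15² + 31 = 256 = 16², a perfect square.

k = 15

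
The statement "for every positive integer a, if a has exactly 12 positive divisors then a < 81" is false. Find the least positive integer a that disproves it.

For a = 60, 72 the conclusion holds.
a = 84: τ(84) = 12; 84 ≥ 81.
Thus a = 84 disproves the claim, and no smaller a works.

a = 84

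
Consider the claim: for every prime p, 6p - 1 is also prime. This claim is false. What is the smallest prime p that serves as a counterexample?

A counterexample is any prime p such that 6p - 1 is not prime; we check each in order.
For p = 2, 3, 5, 7 the conclusion holds.
p = 11: 6p - 1 = 65 = 5 × 13, not prime.

p = 11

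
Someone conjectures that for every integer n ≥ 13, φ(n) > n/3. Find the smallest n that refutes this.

For n = 13, 14, 15, 16, 17 the conclusion holds.
n = 18: φ(18) = 6 and 18/3 = 6, so φ(18) ≤ 18/3.
Hence n = 18 is a counterexample.

n = 18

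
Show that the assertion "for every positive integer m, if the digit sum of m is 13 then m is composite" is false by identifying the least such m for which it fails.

We need the least positive integer m for which the digit sum of m is 13 but m is prime.
m = 49: digit sum 13; 49 is composite.
m = 58: digit sum 13; 58 is composite.
m = 67: digit sum 13; 67 is prime, not composite.

m = 67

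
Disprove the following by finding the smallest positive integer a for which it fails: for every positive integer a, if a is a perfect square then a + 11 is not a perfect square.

Check each positive integer a in order until a is a perfect square but a + 11 is a perfect square.
For a = 1, 4, 9, 16 the conclusion holds.
a = 25: 25 = 5² and 25 + 11 = 36 = 6².

a = 25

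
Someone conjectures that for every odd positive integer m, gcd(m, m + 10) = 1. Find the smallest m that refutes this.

m = 5

m = 1: gcd(1, 11) = 1.
m = 3: gcd(3, 13) = 1.
m = 5: gcd(5, 15) = 5.
Thus m = 5 disproves the claim, and no smaller m works.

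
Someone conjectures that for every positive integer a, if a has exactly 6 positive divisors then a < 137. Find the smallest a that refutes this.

a = 147

Check each positive integer a in order until a has exactly 6 positive divisors but the claim fails.
The first 19 eligible values, up to a = 124, all satisfy the conclusion.
a = 147: τ(147) = 6; 147 ≥ 137.
Thus a = 147 disproves the claim, and no smaller a works.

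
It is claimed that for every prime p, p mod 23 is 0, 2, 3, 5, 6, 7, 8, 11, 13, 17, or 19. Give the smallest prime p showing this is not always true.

p = 37

Check each prime p in order until the claim fails.
For p = 2, 3, 5, 7, …, 23, 29, 31 the conclusion holds.
p = 37: 37 mod 23 = 14 — not in {0, 2, 3, 5, 6, 7, 8, 11, 13, 17, 19}.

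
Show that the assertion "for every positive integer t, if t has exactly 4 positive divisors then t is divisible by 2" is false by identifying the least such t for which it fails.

t = 15

Check each positive integer t in order until t has exactly 4 positive divisors but t is not divisible by 2.
t = 6: τ(6) = 4; 6 mod 2 = 0.
t = 8: τ(8) = 4; 8 mod 2 = 0.
t = 10: τ(10) = 4; 10 mod 2 = 0.
t = 14: τ(14) = 4; 14 mod 2 = 0.
t = 15: τ(15) = 4; 15 mod 2 = 1.
Hence t = 15 is a counterexample.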